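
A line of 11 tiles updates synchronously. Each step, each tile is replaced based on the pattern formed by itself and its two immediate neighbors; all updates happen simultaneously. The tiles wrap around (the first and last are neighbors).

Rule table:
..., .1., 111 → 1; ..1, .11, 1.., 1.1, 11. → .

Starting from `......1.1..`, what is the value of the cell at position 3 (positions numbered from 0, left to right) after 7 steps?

11111.1.1.1
1111..1.1..
.11...1.1..
....1.1.1.1
.11.1.1.1.1
....1.1.1.1  (repeats step 4; period 2)
step 7: .11.1.1.1.1
position 3 holds .

.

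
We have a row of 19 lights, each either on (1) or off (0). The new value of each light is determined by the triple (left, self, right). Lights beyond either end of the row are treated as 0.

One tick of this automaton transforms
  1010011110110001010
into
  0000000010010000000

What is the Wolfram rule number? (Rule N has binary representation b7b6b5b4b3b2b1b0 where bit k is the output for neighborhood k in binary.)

64

position 6: 111 → 0  (bit 7 = 0)
position 8: 110 → 1  (bit 6 = 1)
position 1: 101 → 0  (bit 5 = 0)
position 3: 100 → 0  (bit 4 = 0)
position 5: 011 → 0  (bit 3 = 0)
position 0: 010 → 0  (bit 2 = 0)
position 4: 001 → 0  (bit 1 = 0)
position 13: 000 → 0  (bit 0 = 0)
bits b7..b0 = 01000000 = 64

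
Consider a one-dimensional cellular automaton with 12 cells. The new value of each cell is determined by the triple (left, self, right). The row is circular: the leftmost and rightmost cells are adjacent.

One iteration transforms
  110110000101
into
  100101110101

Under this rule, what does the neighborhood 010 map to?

At position 9 the neighborhood is 010; the next row has 1 there.

1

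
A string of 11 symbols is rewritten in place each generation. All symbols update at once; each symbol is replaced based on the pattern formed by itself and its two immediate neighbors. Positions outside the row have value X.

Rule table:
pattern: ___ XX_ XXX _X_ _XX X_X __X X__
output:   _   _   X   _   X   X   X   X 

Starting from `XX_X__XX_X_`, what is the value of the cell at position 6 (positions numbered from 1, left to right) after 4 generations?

X

generation 1: X_X_XXX_X_X
generation 2: _X_XXX_X_XX
generation 3: X_XXX_X_XXX
generation 4: _XXX_X_XXXX
position 6 holds X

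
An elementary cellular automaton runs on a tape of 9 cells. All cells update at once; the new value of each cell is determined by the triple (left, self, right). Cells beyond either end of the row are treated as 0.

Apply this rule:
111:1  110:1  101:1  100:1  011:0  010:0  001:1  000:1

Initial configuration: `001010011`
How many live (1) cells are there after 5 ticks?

tick 1: 110101101
tick 2: 011010110
tick 3: 101101011
tick 4: 010110101
tick 5: 101011010
count of 1: 5

5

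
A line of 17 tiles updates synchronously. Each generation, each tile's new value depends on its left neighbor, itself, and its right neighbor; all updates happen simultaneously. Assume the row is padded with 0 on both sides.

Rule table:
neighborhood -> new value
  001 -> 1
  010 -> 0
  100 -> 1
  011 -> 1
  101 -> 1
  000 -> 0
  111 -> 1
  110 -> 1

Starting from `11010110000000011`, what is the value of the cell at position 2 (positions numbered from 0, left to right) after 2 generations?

1

11101111000000111
11111111100001111
position 2 holds 1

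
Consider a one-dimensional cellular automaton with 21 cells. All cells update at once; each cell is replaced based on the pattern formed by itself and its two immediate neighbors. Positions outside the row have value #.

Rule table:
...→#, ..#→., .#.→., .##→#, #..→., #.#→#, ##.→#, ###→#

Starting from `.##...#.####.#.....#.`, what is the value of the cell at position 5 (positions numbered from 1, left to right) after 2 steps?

.

###.#..######..###..#
####...######..###..#
position 5 holds .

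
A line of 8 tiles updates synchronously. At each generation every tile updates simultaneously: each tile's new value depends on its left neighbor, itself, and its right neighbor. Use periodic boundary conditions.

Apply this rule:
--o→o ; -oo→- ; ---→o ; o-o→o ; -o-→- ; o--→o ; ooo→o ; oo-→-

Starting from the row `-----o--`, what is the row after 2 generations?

generation 1: ooooo-oo
generation 2: oooo-o-o

oooo-o-o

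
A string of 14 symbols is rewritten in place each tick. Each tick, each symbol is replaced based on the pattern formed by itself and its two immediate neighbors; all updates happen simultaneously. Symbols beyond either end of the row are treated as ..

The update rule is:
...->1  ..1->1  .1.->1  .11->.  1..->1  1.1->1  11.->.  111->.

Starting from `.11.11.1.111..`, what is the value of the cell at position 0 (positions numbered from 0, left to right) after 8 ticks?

1

tick 1: 1..1..111...11
tick 2: 111111...111..
tick 3: ......111...11
tick 4: 111111...111..  (repeats tick 2; period 2)
tick 8: 111111...111..
position 0 holds 1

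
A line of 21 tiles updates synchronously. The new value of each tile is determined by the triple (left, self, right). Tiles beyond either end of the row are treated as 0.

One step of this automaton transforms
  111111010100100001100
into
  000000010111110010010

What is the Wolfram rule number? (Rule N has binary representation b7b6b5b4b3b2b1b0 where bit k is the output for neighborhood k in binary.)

22

position 1: 111 → 0  (bit 7 = 0)
position 5: 110 → 0  (bit 6 = 0)
position 6: 101 → 0  (bit 5 = 0)
position 10: 100 → 1  (bit 4 = 1)
position 0: 011 → 0  (bit 3 = 0)
position 7: 010 → 1  (bit 2 = 1)
position 11: 001 → 1  (bit 1 = 1)
position 14: 000 → 0  (bit 0 = 0)
bits b7..b0 = 00010110 = 22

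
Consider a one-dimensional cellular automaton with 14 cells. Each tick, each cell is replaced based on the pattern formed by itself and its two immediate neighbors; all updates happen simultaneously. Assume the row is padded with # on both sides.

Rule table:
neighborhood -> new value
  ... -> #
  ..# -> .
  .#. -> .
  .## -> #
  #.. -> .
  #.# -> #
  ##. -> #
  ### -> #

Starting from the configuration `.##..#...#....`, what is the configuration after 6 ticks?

tick 1: ###....#...##.
tick 2: ###.##...#.###
tick 3: ######.#..####
tick 4: #######...####
tick 5: #######.#.####
tick 6: ########.#####

########.#####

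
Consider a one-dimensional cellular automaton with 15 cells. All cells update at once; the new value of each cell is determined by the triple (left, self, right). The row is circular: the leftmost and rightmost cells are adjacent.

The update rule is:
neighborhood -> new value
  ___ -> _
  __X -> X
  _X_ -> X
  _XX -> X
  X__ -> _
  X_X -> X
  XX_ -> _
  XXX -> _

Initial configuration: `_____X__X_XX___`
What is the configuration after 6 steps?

____XX_XXXX____
___XX_XX_______
__XX_XX________
_XX_XX_________
XX_XX__________
X_XX__________X

X_XX__________X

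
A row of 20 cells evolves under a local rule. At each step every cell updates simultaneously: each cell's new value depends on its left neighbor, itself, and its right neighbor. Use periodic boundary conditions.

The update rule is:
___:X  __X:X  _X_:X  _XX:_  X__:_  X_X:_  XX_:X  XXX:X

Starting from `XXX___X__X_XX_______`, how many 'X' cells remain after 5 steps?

_XX_XXX_XX__X_XXXXXX
__X__XX__X_XX__XXXXX
_XX_X_X_XX__X_X_XXXX
__X_X_X__X_XX_X__XXX
_XX_X_X_XX__X_X_X_XX
count of X: 11

11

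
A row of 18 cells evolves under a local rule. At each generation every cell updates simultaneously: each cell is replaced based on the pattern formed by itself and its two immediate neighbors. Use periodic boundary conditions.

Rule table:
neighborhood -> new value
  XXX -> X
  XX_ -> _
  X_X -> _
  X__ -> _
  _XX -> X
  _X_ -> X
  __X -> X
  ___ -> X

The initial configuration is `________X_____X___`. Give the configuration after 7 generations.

XXX__XXXX__XXXXXXX

XXXXXXXXX_XXXXX_XX
XXXXXXXX__XXXX__XX
XXXXXXX__XXXX__XXX
XXXXXX__XXXX__XXXX
XXXXX__XXXX__XXXXX
XXXX__XXXX__XXXXXX
XXX__XXXX__XXXXXXX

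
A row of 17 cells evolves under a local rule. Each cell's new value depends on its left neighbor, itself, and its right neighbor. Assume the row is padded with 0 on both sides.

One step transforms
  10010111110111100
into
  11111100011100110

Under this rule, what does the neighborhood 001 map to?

At position 2 the neighborhood is 001; the next row has 1 there.

1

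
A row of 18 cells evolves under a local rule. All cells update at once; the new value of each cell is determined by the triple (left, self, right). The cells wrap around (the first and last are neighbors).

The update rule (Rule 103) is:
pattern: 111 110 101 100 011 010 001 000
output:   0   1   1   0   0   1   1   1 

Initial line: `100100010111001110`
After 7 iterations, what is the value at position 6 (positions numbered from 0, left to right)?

1

101101111001010011
110110001011110100
011010111100011101
101111000101100111
110001011110101000
010111100011111011
111000101100001101
position 6 holds 1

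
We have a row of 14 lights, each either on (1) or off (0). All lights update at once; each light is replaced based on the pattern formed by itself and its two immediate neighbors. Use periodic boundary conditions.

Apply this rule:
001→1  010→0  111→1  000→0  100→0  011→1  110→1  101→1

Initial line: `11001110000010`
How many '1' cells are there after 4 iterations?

12

11011110000101
11111110001011
11111110010111
11111110101111
count of 1: 12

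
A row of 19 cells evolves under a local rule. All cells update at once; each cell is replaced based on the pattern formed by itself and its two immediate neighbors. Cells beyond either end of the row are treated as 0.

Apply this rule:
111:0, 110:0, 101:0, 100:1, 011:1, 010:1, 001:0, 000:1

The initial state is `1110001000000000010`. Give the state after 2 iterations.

iteration 1: 1001101111111111011
iteration 2: 1101001000000000010

1101001000000000010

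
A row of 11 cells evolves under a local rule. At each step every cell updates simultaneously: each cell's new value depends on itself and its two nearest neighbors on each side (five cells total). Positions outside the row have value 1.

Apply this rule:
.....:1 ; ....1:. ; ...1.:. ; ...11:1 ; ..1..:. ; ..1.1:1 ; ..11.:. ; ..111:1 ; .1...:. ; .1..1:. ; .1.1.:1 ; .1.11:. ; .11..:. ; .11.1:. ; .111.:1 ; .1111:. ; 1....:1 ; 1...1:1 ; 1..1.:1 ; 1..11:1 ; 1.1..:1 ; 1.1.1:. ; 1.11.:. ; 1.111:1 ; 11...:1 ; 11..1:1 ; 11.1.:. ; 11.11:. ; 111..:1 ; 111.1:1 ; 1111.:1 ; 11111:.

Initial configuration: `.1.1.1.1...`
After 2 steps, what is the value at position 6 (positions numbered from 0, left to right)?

step 1: ..1.1.11.11
step 2: 1111.....1.
position 6 holds .

.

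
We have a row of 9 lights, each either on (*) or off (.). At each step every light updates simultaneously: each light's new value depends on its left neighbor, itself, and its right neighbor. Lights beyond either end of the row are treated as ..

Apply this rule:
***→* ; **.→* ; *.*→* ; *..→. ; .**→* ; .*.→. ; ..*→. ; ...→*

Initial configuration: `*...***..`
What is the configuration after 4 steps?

**.*****.

..*.***.*
*..*****.
...*****.
**.*****.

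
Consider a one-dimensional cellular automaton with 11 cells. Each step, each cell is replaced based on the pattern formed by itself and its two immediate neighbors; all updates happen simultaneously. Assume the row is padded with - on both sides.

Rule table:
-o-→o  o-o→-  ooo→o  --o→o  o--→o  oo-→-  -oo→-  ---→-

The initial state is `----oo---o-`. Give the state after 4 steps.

oo--o---oo-

---o--o-ooo
--ooooo--o-
-o-ooo-oooo
oo--o---oo-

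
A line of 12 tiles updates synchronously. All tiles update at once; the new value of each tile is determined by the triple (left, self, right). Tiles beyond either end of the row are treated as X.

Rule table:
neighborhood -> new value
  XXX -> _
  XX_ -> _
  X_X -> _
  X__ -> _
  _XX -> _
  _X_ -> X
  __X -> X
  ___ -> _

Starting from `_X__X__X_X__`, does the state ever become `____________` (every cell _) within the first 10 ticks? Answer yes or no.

no

tick 1: _X_XX_XX_X_X
tick 2: _X_______X__
tick 3: _X______XX_X
tick 4: _X_____X____
tick 5: _X____XX___X
tick 6: _X___X____X_
tick 7: _X__XX___XX_
tick 8: _X_X____X___
tick 9: _X_X___XX__X
tick 10: _X_X__X___X_
tick 10 is _X_X__X___X_, still not uniform _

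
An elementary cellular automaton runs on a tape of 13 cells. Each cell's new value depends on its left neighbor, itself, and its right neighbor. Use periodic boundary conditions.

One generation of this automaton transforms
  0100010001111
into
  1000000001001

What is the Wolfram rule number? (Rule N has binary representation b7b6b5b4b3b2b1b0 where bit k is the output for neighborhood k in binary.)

104

position 10: 111 → 0  (bit 7 = 0)
position 12: 110 → 1  (bit 6 = 1)
position 0: 101 → 1  (bit 5 = 1)
position 2: 100 → 0  (bit 4 = 0)
position 9: 011 → 1  (bit 3 = 1)
position 1: 010 → 0  (bit 2 = 0)
position 4: 001 → 0  (bit 1 = 0)
position 3: 000 → 0  (bit 0 = 0)
bits b7..b0 = 01101000 = 104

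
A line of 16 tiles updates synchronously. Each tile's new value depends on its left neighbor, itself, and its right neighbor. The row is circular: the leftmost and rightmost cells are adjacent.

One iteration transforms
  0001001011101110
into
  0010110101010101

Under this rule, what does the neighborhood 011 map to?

0

At position 8 the neighborhood is 011; the next row has 0 there.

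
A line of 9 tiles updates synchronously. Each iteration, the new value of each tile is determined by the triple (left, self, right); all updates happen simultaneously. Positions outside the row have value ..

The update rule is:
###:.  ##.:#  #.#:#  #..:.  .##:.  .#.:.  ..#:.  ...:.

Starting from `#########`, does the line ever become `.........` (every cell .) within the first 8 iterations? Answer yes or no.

yes

........#
.........
all cells are . at iteration 2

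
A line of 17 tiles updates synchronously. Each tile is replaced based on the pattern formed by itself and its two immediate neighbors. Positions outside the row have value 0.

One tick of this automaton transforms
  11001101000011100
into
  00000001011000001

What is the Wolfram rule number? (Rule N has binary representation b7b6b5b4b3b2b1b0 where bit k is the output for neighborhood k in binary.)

position 13: 111 → 0  (bit 7 = 0)
position 1: 110 → 0  (bit 6 = 0)
position 6: 101 → 0  (bit 5 = 0)
position 2: 100 → 0  (bit 4 = 0)
position 0: 011 → 0  (bit 3 = 0)
position 7: 010 → 1  (bit 2 = 1)
position 3: 001 → 0  (bit 1 = 0)
position 9: 000 → 1  (bit 0 = 1)
bits b7..b0 = 00000101 = 5

5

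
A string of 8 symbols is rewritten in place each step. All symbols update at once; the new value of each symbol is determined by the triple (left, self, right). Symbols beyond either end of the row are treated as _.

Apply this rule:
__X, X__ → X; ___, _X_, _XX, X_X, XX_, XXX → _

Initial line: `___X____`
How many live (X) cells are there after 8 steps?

2

step 1: __X_X___
step 2: _X___X__
step 3: X_X_X_X_
step 4: _______X
step 5: ______X_
step 6: _____X_X
step 7: ____X___
step 8: ___X_X__
count of X: 2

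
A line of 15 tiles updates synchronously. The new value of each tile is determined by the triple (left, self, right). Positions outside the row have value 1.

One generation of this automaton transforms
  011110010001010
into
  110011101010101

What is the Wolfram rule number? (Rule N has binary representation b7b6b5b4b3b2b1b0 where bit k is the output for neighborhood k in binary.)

122

position 2: 111 → 0  (bit 7 = 0)
position 4: 110 → 1  (bit 6 = 1)
position 0: 101 → 1  (bit 5 = 1)
position 5: 100 → 1  (bit 4 = 1)
position 1: 011 → 1  (bit 3 = 1)
position 7: 010 → 0  (bit 2 = 0)
position 6: 001 → 1  (bit 1 = 1)
position 9: 000 → 0  (bit 0 = 0)
bits b7..b0 = 01111010 = 122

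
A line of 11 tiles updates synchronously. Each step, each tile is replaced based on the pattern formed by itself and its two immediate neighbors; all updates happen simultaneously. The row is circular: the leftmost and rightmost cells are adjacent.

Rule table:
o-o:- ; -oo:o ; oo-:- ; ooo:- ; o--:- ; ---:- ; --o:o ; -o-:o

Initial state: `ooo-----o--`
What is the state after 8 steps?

oo--oo-----

o------oo-o
------oo--o
-----oo--oo
----oo--oo-
---oo--oo--
--oo--oo---
-oo--oo----
oo--oo-----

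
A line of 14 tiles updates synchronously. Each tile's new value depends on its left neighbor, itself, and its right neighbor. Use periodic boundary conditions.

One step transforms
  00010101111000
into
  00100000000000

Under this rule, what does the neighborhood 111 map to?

0

At position 8 the neighborhood is 111; the next row has 0 there.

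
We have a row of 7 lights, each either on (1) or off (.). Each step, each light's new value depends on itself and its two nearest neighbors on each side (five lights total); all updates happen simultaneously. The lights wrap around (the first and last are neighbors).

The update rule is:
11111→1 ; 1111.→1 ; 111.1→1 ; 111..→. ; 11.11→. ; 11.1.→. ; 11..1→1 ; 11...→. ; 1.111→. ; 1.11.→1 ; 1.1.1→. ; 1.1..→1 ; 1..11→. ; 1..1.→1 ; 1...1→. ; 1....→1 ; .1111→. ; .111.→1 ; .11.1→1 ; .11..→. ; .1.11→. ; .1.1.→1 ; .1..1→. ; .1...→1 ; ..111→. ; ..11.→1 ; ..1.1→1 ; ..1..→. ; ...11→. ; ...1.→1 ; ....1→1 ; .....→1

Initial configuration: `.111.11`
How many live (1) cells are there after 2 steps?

..11.11
1.11.1.
count of 1: 4

4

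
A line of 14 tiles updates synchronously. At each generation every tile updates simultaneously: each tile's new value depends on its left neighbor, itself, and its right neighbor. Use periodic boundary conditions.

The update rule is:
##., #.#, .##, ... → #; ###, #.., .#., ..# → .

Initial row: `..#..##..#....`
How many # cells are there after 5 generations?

#....##....###
#.##.##.##.#..
.##########...
.#........#.##
#..######..###
count of #: 10

10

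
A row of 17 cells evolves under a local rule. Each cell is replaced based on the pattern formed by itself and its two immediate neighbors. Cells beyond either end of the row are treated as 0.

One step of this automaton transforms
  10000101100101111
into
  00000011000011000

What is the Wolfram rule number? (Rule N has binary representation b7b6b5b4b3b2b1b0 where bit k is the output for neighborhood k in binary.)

40

position 14: 111 → 0  (bit 7 = 0)
position 8: 110 → 0  (bit 6 = 0)
position 6: 101 → 1  (bit 5 = 1)
position 1: 100 → 0  (bit 4 = 0)
position 7: 011 → 1  (bit 3 = 1)
position 0: 010 → 0  (bit 2 = 0)
position 4: 001 → 0  (bit 1 = 0)
position 2: 000 → 0  (bit 0 = 0)
bits b7..b0 = 00101000 = 40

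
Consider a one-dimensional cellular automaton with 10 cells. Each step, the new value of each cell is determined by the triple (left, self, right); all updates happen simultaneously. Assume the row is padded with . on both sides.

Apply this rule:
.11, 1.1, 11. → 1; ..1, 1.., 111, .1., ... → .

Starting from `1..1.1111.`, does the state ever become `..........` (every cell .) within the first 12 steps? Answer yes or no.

step 1: ....11..1.
step 2: ....11....
step 3: ....11....  (fixed point — unchanged through step 12)
step 12 is ....11...., still not uniform .

no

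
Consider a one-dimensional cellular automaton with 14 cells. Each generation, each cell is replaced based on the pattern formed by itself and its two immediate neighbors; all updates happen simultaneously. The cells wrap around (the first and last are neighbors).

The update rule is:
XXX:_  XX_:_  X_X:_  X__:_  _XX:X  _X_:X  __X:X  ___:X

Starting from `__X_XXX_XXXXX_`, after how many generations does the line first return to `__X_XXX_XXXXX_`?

XXX_X___X_____
X___X_XXX_XXXX
__XXX_X___X___
XXX___X_XXX_XX
____XXX_X___X_
XXXXX___X_XXX_
X_____XXX_X___
X_XXXXX___X_XX
__X_____XXX_X_
XXX_XXXXX___X_
X___X_____XXX_
X_XXX_XXXXX___
X_X___X_____XX
__X_XXX_XXXXX_

14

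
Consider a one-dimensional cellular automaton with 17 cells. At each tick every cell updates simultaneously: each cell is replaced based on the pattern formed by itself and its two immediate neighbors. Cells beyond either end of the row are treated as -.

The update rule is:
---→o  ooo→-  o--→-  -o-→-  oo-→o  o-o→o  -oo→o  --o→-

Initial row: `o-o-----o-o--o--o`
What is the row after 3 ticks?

ooo--o--oo-o----o

tick 1: -o--ooo--o-------
tick 2: ----o-o----oooooo
tick 3: ooo--o--oo-o----o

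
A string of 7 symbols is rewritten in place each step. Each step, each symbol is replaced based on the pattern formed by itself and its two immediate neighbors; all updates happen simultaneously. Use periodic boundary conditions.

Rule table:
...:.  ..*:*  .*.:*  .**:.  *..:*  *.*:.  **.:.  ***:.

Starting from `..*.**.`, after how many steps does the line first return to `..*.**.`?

7

.**...*
...*.**
*.**...
*...*.*
.*.**..
**...*.
..*.**.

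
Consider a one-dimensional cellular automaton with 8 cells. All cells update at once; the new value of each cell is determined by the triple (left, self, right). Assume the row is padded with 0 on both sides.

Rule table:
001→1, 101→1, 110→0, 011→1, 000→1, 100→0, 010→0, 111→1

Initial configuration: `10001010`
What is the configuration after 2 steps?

step 1: 00110100
step 2: 11101001

11101001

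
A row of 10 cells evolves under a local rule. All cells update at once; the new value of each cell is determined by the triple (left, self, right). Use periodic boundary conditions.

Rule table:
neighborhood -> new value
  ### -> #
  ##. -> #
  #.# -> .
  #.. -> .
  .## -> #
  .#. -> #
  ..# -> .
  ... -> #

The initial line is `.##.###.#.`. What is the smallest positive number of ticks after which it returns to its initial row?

tick 1: .##.###.#.

1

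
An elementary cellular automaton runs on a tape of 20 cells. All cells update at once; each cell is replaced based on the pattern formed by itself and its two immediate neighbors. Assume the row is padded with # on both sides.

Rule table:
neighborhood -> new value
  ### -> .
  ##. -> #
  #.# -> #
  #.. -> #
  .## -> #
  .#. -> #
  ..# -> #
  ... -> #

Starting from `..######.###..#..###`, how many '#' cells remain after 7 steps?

###....###.#######..
..######.###.....###
###....###.#######..  (repeats step 1; period 2)
step 7: ###....###.#######..
count of #: 13

13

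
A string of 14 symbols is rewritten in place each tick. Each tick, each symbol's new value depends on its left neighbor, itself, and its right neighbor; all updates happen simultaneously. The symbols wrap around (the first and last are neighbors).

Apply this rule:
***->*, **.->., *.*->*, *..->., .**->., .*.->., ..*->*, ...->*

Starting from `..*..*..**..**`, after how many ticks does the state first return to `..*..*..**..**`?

28

.*..*..*...*..
*..*..*..**..*
..*..*..*...*.
**..*..*..**..
...*..*..*...*
.**..*..*..**.
*...*..*..*...
..**..*..*..**
.*...*..*..*..
*..**..*..*..*
..*...*..*..*.
**..**..*..*..
...*...*..*..*
.**..**..*..*.
*...*...*..*..
..**..**..*..*
.*...*...*..*.
*..**..**..*..
..*...*...*..*
.*..**..**..*.
*..*...*...*..
..*..**..**..*
.*..*...*...*.
*..*..**..**..
..*..*...*...*
.*..*..**..**.
*..*..*...*...
..*..*..**..**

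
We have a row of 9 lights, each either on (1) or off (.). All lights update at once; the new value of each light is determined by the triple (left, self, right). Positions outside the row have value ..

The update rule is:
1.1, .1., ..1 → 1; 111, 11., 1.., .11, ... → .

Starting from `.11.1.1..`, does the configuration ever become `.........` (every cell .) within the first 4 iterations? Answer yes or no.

1..1111..
1.1......
111......
.........
all cells are . at iteration 4

yes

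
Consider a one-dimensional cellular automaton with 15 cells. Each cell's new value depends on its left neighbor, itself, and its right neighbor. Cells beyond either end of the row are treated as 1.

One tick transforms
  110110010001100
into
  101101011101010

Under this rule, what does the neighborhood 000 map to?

1

At position 9 the neighborhood is 000; the next row has 1 there.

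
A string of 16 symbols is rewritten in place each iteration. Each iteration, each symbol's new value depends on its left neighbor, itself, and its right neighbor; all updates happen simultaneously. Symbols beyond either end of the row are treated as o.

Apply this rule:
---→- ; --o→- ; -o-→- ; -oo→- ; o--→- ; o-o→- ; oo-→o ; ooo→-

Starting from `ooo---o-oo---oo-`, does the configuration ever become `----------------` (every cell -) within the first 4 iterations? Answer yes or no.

--o------o----o-
----------------
all cells are - at iteration 2

yes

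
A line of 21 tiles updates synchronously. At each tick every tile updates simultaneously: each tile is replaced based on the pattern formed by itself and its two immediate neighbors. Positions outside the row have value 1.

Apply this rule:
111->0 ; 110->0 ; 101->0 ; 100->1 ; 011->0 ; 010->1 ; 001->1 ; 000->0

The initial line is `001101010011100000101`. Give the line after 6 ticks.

000010001000000000111

110001011100010001100
001011000010111010011
111000100110000011100
000101111001000100011
101100000111101110100
000010001000000000111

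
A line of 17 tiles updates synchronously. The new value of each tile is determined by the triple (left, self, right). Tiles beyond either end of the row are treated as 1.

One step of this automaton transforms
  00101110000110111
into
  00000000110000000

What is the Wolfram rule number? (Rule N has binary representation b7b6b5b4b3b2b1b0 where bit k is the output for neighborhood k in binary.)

position 5: 111 → 0  (bit 7 = 0)
position 6: 110 → 0  (bit 6 = 0)
position 3: 101 → 0  (bit 5 = 0)
position 0: 100 → 0  (bit 4 = 0)
position 4: 011 → 0  (bit 3 = 0)
position 2: 010 → 0  (bit 2 = 0)
position 1: 001 → 0  (bit 1 = 0)
position 8: 000 → 1  (bit 0 = 1)
bits b7..b0 = 00000001 = 1

1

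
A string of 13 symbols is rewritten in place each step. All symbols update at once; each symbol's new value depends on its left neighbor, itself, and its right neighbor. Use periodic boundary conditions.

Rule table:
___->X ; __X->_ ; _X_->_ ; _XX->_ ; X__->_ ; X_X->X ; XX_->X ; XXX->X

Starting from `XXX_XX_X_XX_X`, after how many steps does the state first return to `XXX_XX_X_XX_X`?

XXXX_XX_X_XX_
_XXXX_XX_X_XX
X_XXXX_XX_X_X
XX_XXXX_XX_X_
_XX_XXXX_XX_X
X_XX_XXXX_XX_
_X_XX_XXXX_XX
X_X_XX_XXXX_X
XX_X_XX_XXXX_
_XX_X_XX_XXXX
X_XX_X_XX_XXX
XX_XX_X_XX_XX
XXX_XX_X_XX_X

13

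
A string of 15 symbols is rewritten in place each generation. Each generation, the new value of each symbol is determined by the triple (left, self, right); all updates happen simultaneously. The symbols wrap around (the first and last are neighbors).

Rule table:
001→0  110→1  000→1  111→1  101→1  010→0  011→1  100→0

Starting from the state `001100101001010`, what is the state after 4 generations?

101100010000100
011101000110000
011110010110111
111110001111111

111110001111111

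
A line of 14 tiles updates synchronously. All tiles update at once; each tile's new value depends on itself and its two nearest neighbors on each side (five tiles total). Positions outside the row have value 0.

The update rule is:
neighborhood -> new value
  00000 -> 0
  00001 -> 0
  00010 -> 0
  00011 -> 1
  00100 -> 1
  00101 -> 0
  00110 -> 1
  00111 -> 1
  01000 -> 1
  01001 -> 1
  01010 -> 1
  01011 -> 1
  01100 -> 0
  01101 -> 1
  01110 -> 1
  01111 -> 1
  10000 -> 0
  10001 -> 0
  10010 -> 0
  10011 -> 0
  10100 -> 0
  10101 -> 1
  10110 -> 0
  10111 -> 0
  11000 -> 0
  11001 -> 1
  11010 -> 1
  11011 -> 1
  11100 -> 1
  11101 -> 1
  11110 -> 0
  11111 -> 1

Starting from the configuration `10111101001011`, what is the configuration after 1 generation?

01010110100100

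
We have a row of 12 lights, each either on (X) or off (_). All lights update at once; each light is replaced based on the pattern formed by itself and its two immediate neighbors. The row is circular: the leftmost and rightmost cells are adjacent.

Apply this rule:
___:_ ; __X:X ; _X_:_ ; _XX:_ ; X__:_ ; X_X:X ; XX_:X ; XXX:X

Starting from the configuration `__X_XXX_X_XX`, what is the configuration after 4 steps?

X_X_X_X_XXX_

_X_X_XXX_X_X
X_X_X_XXX_X_
_X_X_X_XXX_X
X_X_X_X_XXX_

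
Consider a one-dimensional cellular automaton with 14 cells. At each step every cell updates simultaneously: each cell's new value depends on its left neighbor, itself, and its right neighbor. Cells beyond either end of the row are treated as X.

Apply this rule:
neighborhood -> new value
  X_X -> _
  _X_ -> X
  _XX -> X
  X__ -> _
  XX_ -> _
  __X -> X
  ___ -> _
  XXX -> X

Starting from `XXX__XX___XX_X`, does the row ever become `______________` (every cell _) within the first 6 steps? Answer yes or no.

step 1: XX__XX___XX__X
step 2: X__XX___XX__XX
step 3: __XX___XX__XXX
step 4: _XX___XX__XXXX
step 5: _X___XX__XXXXX
step 6: _X__XX__XXXXXX
step 6 is _X__XX__XXXXXX, still not uniform _

no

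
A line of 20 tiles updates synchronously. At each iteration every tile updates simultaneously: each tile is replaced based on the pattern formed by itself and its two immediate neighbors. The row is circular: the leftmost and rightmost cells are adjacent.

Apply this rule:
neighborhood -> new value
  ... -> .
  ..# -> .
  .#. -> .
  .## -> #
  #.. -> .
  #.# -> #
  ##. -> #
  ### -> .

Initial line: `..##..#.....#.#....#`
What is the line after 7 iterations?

..##................

iteration 1: ..##.........#......
iteration 2: ..##................
iteration 3: ..##................  (fixed point — unchanged through iteration 7)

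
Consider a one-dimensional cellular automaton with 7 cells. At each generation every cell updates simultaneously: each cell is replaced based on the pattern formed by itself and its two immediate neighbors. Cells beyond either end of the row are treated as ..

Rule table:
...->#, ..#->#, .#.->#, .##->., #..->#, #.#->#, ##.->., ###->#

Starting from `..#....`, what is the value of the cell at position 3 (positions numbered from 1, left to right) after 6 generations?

#######
.#####.
#.###.#
##.#.##
..###..
##.#.##
position 3 holds .

.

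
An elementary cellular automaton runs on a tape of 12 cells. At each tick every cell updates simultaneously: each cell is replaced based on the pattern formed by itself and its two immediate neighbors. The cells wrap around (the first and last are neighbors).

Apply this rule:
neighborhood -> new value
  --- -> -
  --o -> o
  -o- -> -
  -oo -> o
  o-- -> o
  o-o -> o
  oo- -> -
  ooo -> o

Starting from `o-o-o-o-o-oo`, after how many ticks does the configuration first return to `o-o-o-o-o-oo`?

-o-o-o-o-ooo
o-o-o-o-ooo-
-o-o-o-ooo-o
o-o-o-ooo-o-
-o-o-ooo-o-o
o-o-ooo-o-o-
-o-ooo-o-o-o
o-ooo-o-o-o-
-ooo-o-o-o-o
ooo-o-o-o-o-
oo-o-o-o-o-o
o-o-o-o-o-oo

12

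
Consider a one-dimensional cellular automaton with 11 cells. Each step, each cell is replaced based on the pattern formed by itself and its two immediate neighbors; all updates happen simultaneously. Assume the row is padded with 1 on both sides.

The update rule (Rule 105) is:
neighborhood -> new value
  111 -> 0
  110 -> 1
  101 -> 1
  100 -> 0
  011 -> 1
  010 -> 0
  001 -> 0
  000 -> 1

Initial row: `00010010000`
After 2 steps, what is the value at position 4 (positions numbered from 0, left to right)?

1

step 1: 01000000110
step 2: 10011110111
position 4 holds 1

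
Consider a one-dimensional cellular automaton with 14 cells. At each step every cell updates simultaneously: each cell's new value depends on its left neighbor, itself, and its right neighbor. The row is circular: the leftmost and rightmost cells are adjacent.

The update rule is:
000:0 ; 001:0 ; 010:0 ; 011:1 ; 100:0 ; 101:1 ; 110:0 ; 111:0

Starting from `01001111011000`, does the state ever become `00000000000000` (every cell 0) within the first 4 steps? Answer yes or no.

step 1: 00001000110000
step 2: 00000000100000
step 3: 00000000000000
all cells are 0 at step 3

yes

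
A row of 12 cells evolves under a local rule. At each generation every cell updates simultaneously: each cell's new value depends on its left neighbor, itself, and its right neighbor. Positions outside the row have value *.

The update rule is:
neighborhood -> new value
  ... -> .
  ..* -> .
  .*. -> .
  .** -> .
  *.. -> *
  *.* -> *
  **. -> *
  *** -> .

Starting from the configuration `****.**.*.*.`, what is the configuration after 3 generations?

**...**.**.*

...**.**.*.*
*...**.**.*.
**...**.**.*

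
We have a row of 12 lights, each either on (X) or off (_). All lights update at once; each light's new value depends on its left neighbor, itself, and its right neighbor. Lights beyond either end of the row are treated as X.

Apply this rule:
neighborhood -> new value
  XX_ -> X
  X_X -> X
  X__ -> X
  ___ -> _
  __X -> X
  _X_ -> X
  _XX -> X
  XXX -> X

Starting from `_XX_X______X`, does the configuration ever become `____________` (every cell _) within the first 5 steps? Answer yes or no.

XXXXXX____XX
XXXXXXX__XXX
XXXXXXXXXXXX
XXXXXXXXXXXX  (fixed point — unchanged through step 5)
step 5 is XXXXXXXXXXXX, still not uniform _

no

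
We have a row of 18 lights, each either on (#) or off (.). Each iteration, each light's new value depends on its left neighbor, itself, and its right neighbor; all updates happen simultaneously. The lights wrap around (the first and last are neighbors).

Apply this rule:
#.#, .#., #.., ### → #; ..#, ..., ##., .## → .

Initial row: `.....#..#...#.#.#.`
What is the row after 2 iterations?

#......#..#..####.

.....##.##..######
#......#..#..####.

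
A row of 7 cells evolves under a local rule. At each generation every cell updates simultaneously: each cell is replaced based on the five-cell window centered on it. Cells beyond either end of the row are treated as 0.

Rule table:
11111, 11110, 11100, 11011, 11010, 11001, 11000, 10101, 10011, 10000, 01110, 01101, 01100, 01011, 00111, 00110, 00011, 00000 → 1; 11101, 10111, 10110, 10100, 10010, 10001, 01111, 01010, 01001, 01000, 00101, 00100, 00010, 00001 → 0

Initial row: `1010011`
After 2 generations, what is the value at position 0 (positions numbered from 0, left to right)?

generation 1: 0000111
generation 2: 1101111
position 0 holds 1

1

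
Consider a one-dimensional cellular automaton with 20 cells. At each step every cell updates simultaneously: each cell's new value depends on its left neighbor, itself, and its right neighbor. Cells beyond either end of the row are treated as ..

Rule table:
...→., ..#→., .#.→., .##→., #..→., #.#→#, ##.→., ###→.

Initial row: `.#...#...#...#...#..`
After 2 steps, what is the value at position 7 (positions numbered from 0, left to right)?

....................
....................
position 7 holds .

.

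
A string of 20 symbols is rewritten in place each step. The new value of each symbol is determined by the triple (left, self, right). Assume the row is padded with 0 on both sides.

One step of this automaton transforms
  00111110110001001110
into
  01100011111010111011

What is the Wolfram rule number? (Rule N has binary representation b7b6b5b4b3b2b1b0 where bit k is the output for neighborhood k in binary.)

122

position 3: 111 → 0  (bit 7 = 0)
position 6: 110 → 1  (bit 6 = 1)
position 7: 101 → 1  (bit 5 = 1)
position 10: 100 → 1  (bit 4 = 1)
position 2: 011 → 1  (bit 3 = 1)
position 13: 010 → 0  (bit 2 = 0)
position 1: 001 → 1  (bit 1 = 1)
position 0: 000 → 0  (bit 0 = 0)
bits b7..b0 = 01111010 = 122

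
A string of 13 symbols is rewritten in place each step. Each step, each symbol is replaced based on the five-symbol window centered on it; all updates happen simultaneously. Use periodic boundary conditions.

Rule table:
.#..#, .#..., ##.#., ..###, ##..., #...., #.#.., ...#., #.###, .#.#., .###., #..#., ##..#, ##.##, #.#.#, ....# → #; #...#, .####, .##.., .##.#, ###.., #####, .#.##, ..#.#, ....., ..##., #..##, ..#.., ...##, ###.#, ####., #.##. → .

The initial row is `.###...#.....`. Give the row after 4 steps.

#.###.#.###.#

step 1: .##.#.#.##..#
step 2: ...####...##.
step 3: ##.#...#....#
step 4: #.###.#.###.#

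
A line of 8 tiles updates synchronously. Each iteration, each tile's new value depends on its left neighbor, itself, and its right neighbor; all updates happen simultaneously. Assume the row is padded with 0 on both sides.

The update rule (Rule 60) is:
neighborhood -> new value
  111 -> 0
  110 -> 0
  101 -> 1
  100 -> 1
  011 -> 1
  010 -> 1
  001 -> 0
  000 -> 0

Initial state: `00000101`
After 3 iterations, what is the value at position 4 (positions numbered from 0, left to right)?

00000111
00000100
00000110
position 4 holds 0

0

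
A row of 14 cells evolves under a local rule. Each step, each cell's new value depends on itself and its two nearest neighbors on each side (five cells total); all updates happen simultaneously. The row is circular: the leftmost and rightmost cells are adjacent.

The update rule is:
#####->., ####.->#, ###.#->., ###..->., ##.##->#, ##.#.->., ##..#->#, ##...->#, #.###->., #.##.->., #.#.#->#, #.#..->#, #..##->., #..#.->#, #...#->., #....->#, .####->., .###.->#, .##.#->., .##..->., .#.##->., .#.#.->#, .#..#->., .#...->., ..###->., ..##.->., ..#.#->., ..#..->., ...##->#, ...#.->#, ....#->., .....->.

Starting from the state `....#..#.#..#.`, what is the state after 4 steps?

.#.#..#..#....

#..#..#.##.#..
..#..#.....#.#
.#..#..#..#.##
.#.#..#..#....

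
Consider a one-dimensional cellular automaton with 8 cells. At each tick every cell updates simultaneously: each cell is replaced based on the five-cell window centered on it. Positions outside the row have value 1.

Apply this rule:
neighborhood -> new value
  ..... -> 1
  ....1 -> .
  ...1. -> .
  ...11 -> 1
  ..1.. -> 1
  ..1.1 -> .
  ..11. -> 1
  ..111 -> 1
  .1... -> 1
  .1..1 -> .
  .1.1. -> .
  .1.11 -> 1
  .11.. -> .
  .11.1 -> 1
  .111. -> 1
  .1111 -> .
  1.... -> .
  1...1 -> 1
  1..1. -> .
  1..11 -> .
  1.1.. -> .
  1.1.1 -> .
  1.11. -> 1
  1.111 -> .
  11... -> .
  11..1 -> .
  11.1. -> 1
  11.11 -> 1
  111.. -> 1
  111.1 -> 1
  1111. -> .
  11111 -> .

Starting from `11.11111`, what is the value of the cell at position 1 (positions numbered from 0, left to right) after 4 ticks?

tick 1: .11.....
tick 2: 11...1.1
tick 3: .1.1..1.
tick 4: 1......1
position 1 holds .

.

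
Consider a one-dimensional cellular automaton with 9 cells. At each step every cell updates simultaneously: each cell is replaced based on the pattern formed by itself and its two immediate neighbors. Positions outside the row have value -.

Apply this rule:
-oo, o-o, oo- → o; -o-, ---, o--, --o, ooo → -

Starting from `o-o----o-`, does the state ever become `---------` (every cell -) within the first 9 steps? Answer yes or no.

yes

-o-------
---------
all cells are - at step 2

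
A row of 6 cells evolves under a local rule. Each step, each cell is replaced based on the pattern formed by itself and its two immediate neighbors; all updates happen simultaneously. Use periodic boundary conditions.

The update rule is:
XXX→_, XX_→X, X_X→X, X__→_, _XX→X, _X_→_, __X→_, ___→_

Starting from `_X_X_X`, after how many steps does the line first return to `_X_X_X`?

step 1: X_X_X_
step 2: _X_X_X

2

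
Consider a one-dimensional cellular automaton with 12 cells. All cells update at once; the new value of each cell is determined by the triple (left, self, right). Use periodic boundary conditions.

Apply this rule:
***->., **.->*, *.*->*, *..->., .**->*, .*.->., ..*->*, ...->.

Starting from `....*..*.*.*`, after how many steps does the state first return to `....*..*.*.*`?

step 1: ...*..*.*.*.
step 2: ..*..*.*.*..
step 3: .*..*.*.*...
step 4: *..*.*.*....
step 5: ..*.*.*....*
step 6: .*.*.*....*.
step 7: *.*.*....*..
step 8: .*.*....*..*
step 9: *.*....*..*.
step 10: .*....*..*.*
step 11: *....*..*.*.
step 12: ....*..*.*.*

12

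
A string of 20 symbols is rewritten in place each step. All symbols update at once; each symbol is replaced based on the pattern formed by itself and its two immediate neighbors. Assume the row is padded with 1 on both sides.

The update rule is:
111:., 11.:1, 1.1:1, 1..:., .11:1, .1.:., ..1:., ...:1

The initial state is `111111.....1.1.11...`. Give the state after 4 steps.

.....1.111..1.111.1.
.111..11.1...11.11.1
11.1..111..1.1111111
.11...1.1...11......

.11...1.1...11......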